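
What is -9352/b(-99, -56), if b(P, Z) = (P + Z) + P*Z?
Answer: -9352/5389 ≈ -1.7354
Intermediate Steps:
b(P, Z) = P + Z + P*Z
-9352/b(-99, -56) = -9352/(-99 - 56 - 99*(-56)) = -9352/(-99 - 56 + 5544) = -9352/5389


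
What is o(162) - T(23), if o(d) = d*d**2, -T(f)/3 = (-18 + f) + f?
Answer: 4251612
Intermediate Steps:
T(f) = 54 - 6*f (T(f) = -3*((-18 + f) + f) = -3*(-18 + 2*f) = 54 - 6*f)
o(d) = d**3
o(162) - T(23) = 162**3 - (54 - 6*23) = 4251528 - (54 - 138) = 4251528 - 1*(-84) = 4251528 + 84 = 4251612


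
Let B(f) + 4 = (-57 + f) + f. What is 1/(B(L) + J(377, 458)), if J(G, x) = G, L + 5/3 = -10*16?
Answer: -3/22 ≈ -0.13636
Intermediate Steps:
L = -485/3 (L = -5/3 - 10*16 = -5/3 - 160 = -485/3 ≈ -161.67)
B(f) = -61 + 2*f (B(f) = -4 + ((-57 + f) + f) = -4 + (-57 + 2*f) = -61 + 2*f)
1/(B(L) + J(377, 458)) = 1/((-61 + 2*(-485/3)) + 377) = 1/((-61 - 970/3) + 377) = 1/(-1153/3 + 377) = 1/(-22/3) = -3/22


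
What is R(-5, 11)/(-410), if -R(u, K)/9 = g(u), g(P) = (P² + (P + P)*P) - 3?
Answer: 324/205 ≈ 1.5805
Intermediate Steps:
g(P) = -3 + 3*P² (g(P) = (P² + (2*P)*P) - 3 = (P² + 2*P²) - 3 = 3*P² - 3 = -3 + 3*P²)
R(u, K) = 27 - 27*u² (R(u, K) = -9*(-3 + 3*u²) = 27 - 27*u²)
R(-5, 11)/(-410) = (27 - 27*(-5)²)/(-410) = (27 - 27*25)*(-1/410) = (27 - 675)*(-1/410) = -648*(-1/410) = 324/205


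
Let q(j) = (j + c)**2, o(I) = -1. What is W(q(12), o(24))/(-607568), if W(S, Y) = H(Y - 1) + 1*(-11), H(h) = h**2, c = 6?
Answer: 7/607568 ≈ 1.1521e-5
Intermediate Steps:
q(j) = (6 + j)**2 (q(j) = (j + 6)**2 = (6 + j)**2)
W(S, Y) = -11 + (-1 + Y)**2 (W(S, Y) = (Y - 1)**2 + 1*(-11) = (-1 + Y)**2 - 11 = -11 + (-1 + Y)**2)
W(q(12), o(24))/(-607568) = (-11 + (-1 - 1)**2)/(-607568) = (-11 + (-2)**2)*(-1/607568) = (-11 + 4)*(-1/607568) = -7*(-1/607568) = 7/607568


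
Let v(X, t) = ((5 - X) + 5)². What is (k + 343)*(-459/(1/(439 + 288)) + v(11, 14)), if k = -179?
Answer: -54725488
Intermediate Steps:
v(X, t) = (10 - X)²
(k + 343)*(-459/(1/(439 + 288)) + v(11, 14)) = (-179 + 343)*(-459/(1/(439 + 288)) + (-10 + 11)²) = 164*(-459/(1/727) + 1²) = 164*(-459/1/727 + 1) = 164*(-459*727 + 1) = 164*(-333693 + 1) = 164*(-333692) = -54725488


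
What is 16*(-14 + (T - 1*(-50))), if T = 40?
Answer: 1216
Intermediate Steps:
16*(-14 + (T - 1*(-50))) = 16*(-14 + (40 - 1*(-50))) = 16*(-14 + (40 + 50)) = 16*(-14 + 90) = 16*76 = 1216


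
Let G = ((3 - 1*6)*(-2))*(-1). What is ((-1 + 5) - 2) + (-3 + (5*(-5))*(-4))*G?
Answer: -580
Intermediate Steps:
G = -6 (G = ((3 - 6)*(-2))*(-1) = -3*(-2)*(-1) = 6*(-1) = -6)
((-1 + 5) - 2) + (-3 + (5*(-5))*(-4))*G = ((-1 + 5) - 2) + (-3 + (5*(-5))*(-4))*(-6) = (4 - 2) + (-3 - 25*(-4))*(-6) = 2 + (-3 + 100)*(-6) = 2 + 97*(-6) = 2 - 582 = -580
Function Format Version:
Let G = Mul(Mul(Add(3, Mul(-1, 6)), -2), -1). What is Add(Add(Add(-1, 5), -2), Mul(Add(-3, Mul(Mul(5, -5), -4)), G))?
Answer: -580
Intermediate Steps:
G = -6 (G = Mul(Mul(Add(3, -6), -2), -1) = Mul(Mul(-3, -2), -1) = Mul(6, -1) = -6)
Add(Add(Add(-1, 5), -2), Mul(Add(-3, Mul(Mul(5, -5), -4)), G)) = Add(Add(Add(-1, 5), -2), Mul(Add(-3, Mul(Mul(5, -5), -4)), -6)) = Add(Add(4, -2), Mul(Add(-3, Mul(-25, -4)), -6)) = Add(2, Mul(Add(-3, 100), -6)) = Add(2, Mul(97, -6)) = Add(2, -582) = -580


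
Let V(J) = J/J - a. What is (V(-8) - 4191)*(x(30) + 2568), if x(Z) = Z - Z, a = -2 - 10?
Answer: -10729104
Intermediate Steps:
a = -12
V(J) = 13 (V(J) = J/J - 1*(-12) = 1 + 12 = 13)
x(Z) = 0
(V(-8) - 4191)*(x(30) + 2568) = (13 - 4191)*(0 + 2568) = -4178*2568 = -10729104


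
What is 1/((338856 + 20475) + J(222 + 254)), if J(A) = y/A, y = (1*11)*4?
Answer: 119/42760400 ≈ 2.7829e-6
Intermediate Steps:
y = 44 (y = 11*4 = 44)
J(A) = 44/A
1/((338856 + 20475) + J(222 + 254)) = 1/((338856 + 20475) + 44/(222 + 254)) = 1/(359331 + 44/476) = 1/(359331 + 44*(1/476)) = 1/(359331 + 11/119) = 1/(42760400/119) = 119/42760400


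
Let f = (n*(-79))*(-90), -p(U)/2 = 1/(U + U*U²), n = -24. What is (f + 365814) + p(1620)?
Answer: 414894021026939/2125764810 ≈ 1.9517e+5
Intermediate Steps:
p(U) = -2/(U + U³) (p(U) = -2/(U + U*U²) = -2/(U + U³))
f = -170640 (f = -24*(-79)*(-90) = 1896*(-90) = -170640)
(f + 365814) + p(1620) = (-170640 + 365814) - 2/(1620 + 1620³) = 195174 - 2/(1620 + 4251528000) = 195174 - 2/4251529620 = 195174 - 2*1/4251529620 = 195174 - 1/2125764810 = 414894021026939/2125764810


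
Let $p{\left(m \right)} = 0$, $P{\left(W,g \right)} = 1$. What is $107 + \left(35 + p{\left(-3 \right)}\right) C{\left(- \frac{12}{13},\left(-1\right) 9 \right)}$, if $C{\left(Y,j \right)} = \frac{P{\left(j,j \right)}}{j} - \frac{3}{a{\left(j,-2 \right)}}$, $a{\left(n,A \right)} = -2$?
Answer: $\frac{2801}{18} \approx 155.61$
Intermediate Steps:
$C{\left(Y,j \right)} = \frac{3}{2} + \frac{1}{j}$ ($C{\left(Y,j \right)} = 1 \frac{1}{j} - \frac{3}{-2} = \frac{1}{j} - - \frac{3}{2} = \frac{1}{j} + \frac{3}{2} = \frac{3}{2} + \frac{1}{j}$)
$107 + \left(35 + p{\left(-3 \right)}\right) C{\left(- \frac{12}{13},\left(-1\right) 9 \right)} = 107 + \left(35 + 0\right) \left(\frac{3}{2} + \frac{1}{\left(-1\right) 9}\right) = 107 + 35 \left(\frac{3}{2} + \frac{1}{-9}\right) = 107 + 35 \left(\frac{3}{2} - \frac{1}{9}\right) = 107 + 35 \cdot \frac{25}{18} = 107 + \frac{875}{18} = \frac{2801}{18}$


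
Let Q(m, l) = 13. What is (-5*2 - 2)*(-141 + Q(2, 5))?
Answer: 1536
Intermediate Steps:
(-5*2 - 2)*(-141 + Q(2, 5)) = (-5*2 - 2)*(-141 + 13) = (-10 - 2)*(-128) = -12*(-128) = 1536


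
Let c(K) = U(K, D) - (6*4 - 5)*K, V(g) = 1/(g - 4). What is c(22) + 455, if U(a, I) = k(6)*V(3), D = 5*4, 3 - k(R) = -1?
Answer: 33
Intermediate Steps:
V(g) = 1/(-4 + g)
k(R) = 4 (k(R) = 3 - 1*(-1) = 3 + 1 = 4)
D = 20
U(a, I) = -4 (U(a, I) = 4/(-4 + 3) = 4/(-1) = 4*(-1) = -4)
c(K) = -4 - 19*K (c(K) = -4 - (6*4 - 5)*K = -4 - (24 - 5)*K = -4 - 19*K)
c(22) + 455 = (-4 - 19*22) + 455 = (-4 - 418) + 455 = -422 + 455 = 33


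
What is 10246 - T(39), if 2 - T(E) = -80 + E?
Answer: 10203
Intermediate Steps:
T(E) = 82 - E (T(E) = 2 - (-80 + E) = 2 + (80 - E) = 82 - E)
10246 - T(39) = 10246 - (82 - 1*39) = 10246 - (82 - 39) = 10246 - 1*43 = 10246 - 43 = 10203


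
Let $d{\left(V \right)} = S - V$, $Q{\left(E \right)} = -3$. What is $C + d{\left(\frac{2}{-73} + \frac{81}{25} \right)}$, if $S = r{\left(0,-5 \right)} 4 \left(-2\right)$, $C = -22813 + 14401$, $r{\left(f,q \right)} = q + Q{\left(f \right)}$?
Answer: $- \frac{15240963}{1825} \approx -8351.2$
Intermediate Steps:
$r{\left(f,q \right)} = -3 + q$ ($r{\left(f,q \right)} = q - 3 = -3 + q$)
$C = -8412$
$S = 64$ ($S = \left(-3 - 5\right) 4 \left(-2\right) = \left(-8\right) 4 \left(-2\right) = \left(-32\right) \left(-2\right) = 64$)
$d{\left(V \right)} = 64 - V$
$C + d{\left(\frac{2}{-73} + \frac{81}{25} \right)} = -8412 - \left(-64 - \frac{2}{73} + \frac{81}{25}\right) = -8412 + \left(64 - \left(- \frac{2}{73} + \frac{81}{25}\right)\right) = -8412 + \left(64 - \frac{5863}{1825}\right) = -8412 + \frac{110937}{1825} = - \frac{15240963}{1825}$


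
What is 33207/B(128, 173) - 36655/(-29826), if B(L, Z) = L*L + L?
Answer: 265946557/82081152 ≈ 3.2400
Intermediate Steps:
B(L, Z) = L + L² (B(L, Z) = L² + L = L + L²)
33207/B(128, 173) - 36655/(-29826) = 33207/((128*(1 + 128))) - 36655/(-29826) = 33207/((128*129)) - 36655*(-1/29826) = 33207/16512 + 36655/29826 = 33207*(1/16512) + 36655/29826 = 11069/5504 + 36655/29826 = 265946557/82081152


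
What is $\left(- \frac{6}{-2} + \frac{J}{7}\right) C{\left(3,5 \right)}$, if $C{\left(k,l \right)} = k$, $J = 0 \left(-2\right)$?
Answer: $9$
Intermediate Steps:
$J = 0$
$\left(- \frac{6}{-2} + \frac{J}{7}\right) C{\left(3,5 \right)} = \left(- \frac{6}{-2} + \frac{0}{7}\right) 3 = \left(\left(-6\right) \left(- \frac{1}{2}\right) + 0 \cdot \frac{1}{7}\right) 3 = \left(3 + 0\right) 3 = 3 \cdot 3 = 9$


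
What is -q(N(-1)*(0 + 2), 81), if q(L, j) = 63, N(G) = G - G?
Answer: -63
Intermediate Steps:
N(G) = 0
-q(N(-1)*(0 + 2), 81) = -1*63 = -63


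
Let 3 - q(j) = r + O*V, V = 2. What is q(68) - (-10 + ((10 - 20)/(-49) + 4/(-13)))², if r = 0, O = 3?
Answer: -42639403/405769 ≈ -105.08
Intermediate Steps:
q(j) = -3 (q(j) = 3 - (0 + 3*2) = 3 - (0 + 6) = 3 - 1*6 = 3 - 6 = -3)
q(68) - (-10 + ((10 - 20)/(-49) + 4/(-13)))² = -3 - (-10 + ((10 - 20)/(-49) + 4/(-13)))² = -3 - (-10 + (-10*(-1/49) + 4*(-1/13)))² = -3 - (-10 + (10/49 - 4/13))² = -3 - (-10 - 66/637)² = -3 - (-6436/637)² = -3 - 1*41422096/405769 = -3 - 41422096/405769 = -42639403/405769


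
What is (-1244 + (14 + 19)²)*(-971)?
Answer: 150505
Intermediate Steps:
(-1244 + (14 + 19)²)*(-971) = (-1244 + 33²)*(-971) = (-1244 + 1089)*(-971) = -155*(-971) = 150505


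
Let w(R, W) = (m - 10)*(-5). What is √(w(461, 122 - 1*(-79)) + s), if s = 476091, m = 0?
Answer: √476141 ≈ 690.03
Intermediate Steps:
w(R, W) = 50 (w(R, W) = (0 - 10)*(-5) = -10*(-5) = 50)
√(w(461, 122 - 1*(-79)) + s) = √(50 + 476091) = √476141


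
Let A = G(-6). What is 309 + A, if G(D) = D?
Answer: 303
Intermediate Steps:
A = -6
309 + A = 309 - 6 = 303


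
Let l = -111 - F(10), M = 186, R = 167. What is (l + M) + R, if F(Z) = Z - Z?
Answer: 242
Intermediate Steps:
F(Z) = 0
l = -111 (l = -111 - 1*0 = -111 + 0 = -111)
(l + M) + R = (-111 + 186) + 167 = 75 + 167 = 242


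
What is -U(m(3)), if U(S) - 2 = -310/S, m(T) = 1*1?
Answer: 308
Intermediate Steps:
m(T) = 1
U(S) = 2 - 310/S
-U(m(3)) = -(2 - 310/1) = -(2 - 310*1) = -(2 - 310) = -1*(-308) = 308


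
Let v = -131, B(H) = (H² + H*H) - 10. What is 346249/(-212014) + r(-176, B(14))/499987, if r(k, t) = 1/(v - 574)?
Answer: -122049599339929/74732991891690 ≈ -1.6331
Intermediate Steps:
B(H) = -10 + 2*H² (B(H) = (H² + H²) - 10 = 2*H² - 10 = -10 + 2*H²)
r(k, t) = -1/705 (r(k, t) = 1/(-131 - 574) = 1/(-705) = -1/705)
346249/(-212014) + r(-176, B(14))/499987 = 346249/(-212014) - 1/705/499987 = 346249*(-1/212014) - 1/705*1/499987 = -346249/212014 - 1/352490835 = -122049599339929/74732991891690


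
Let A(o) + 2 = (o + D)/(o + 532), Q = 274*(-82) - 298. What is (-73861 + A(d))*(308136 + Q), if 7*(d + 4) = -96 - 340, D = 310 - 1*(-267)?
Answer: -6871418665285/326 ≈ -2.1078e+10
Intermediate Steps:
Q = -22766 (Q = -22468 - 298 = -22766)
D = 577 (D = 310 + 267 = 577)
d = -464/7 (d = -4 + (-96 - 340)/7 = -4 + (1/7)*(-436) = -4 - 436/7 = -464/7 ≈ -66.286)
A(o) = -2 + (577 + o)/(532 + o) (A(o) = -2 + (o + 577)/(o + 532) = -2 + (577 + o)/(532 + o))
(-73861 + A(d))*(308136 + Q) = (-73861 + (-487 - 1*(-464/7))/(532 - 464/7))*(308136 - 22766) = (-73861 + (-487 + 464/7)/(3260/7))*285370 = (-73861 + (7/3260)*(-2945/7))*285370 = (-73861 - 589/652)*285370 = -48157961/652*285370 = -6871418665285/326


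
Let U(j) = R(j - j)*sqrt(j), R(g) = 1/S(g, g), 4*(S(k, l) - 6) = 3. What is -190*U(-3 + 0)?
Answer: -760*I*sqrt(3)/27 ≈ -48.754*I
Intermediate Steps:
S(k, l) = 27/4 (S(k, l) = 6 + (1/4)*3 = 6 + 3/4 = 27/4)
R(g) = 4/27 (R(g) = 1/(27/4) = 4/27)
U(j) = 4*sqrt(j)/27
-190*U(-3 + 0) = -760*sqrt(-3 + 0)/27 = -760*sqrt(-3)/27 = -760*I*sqrt(3)/27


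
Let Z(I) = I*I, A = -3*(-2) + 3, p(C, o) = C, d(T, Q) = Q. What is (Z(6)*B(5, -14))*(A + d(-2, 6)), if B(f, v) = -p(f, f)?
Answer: -2700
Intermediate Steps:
B(f, v) = -f
A = 9 (A = 6 + 3 = 9)
Z(I) = I²
(Z(6)*B(5, -14))*(A + d(-2, 6)) = (6²*(-1*5))*(9 + 6) = (36*(-5))*15 = -180*15 = -2700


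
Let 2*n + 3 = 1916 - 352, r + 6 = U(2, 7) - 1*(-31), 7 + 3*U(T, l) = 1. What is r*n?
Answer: 35903/2 ≈ 17952.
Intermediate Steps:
U(T, l) = -2 (U(T, l) = -7/3 + (1/3)*1 = -7/3 + 1/3 = -2)
r = 23 (r = -6 + (-2 - 1*(-31)) = -6 + (-2 + 31) = -6 + 29 = 23)
n = 1561/2 (n = -3/2 + (1916 - 352)/2 = -3/2 + (1/2)*1564 = -3/2 + 782 = 1561/2 ≈ 780.50)
r*n = 23*(1561/2) = 35903/2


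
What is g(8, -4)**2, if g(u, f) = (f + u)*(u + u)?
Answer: 4096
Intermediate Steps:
g(u, f) = 2*u*(f + u) (g(u, f) = (f + u)*(2*u) = 2*u*(f + u))
g(8, -4)**2 = (2*8*(-4 + 8))**2 = (2*8*4)**2 = 64**2 = 4096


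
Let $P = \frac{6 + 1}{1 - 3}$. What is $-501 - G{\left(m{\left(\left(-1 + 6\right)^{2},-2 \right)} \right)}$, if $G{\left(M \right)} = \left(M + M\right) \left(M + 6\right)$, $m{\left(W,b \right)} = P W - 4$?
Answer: $- \frac{32295}{2} \approx -16148.0$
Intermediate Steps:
$P = - \frac{7}{2}$ ($P = \frac{7}{-2} = 7 \left(- \frac{1}{2}\right) = - \frac{7}{2} \approx -3.5$)
$m{\left(W,b \right)} = -4 - \frac{7 W}{2}$ ($m{\left(W,b \right)} = - \frac{7 W}{2} - 4 = -4 - \frac{7 W}{2}$)
$G{\left(M \right)} = 2 M \left(6 + M\right)$
$-501 - G{\left(m{\left(\left(-1 + 6\right)^{2},-2 \right)} \right)} = -501 - 2 \left(-4 - \frac{7 \left(-1 + 6\right)^{2}}{2}\right) \left(6 - \left(4 + \frac{7 \left(-1 + 6\right)^{2}}{2}\right)\right) = -501 - 2 \left(-4 - \frac{7 \cdot 5^{2}}{2}\right) \left(6 - \left(4 + \frac{7 \cdot 5^{2}}{2}\right)\right) = -501 - 2 \left(-4 - \frac{175}{2}\right) \left(6 - \frac{183}{2}\right) = -501 - 2 \left(- \frac{183}{2}\right) \left(6 - \frac{183}{2}\right) = -501 - 2 \left(- \frac{183}{2}\right) \left(- \frac{171}{2}\right) = -501 - \frac{31293}{2} = - \frac{32295}{2}$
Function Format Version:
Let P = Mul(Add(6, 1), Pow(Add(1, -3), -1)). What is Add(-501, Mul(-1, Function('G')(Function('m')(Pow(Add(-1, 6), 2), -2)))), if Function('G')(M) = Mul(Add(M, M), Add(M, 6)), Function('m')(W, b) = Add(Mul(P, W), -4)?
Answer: Rational(-32295, 2) ≈ -16148.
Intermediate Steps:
P = Rational(-7, 2) (P = Mul(7, Pow(-2, -1)) = Mul(7, Rational(-1, 2)) = Rational(-7, 2) ≈ -3.5000)
Function('m')(W, b) = Add(-4, Mul(Rational(-7, 2), W)) (Function('m')(W, b) = Add(Mul(Rational(-7, 2), W), -4) = Add(-4, Mul(Rational(-7, 2), W)))
Function('G')(M) = Mul(2, M, Add(6, M)) (Function('G')(M) = Mul(Mul(2, M), Add(6, M)) = Mul(2, M, Add(6, M)))
Add(-501, Mul(-1, Function('G')(Function('m')(Pow(Add(-1, 6), 2), -2)))) = Add(-501, Mul(-1, Mul(2, Add(-4, Mul(Rational(-7, 2), Pow(Add(-1, 6), 2))), Add(6, Add(-4, Mul(Rational(-7, 2), Pow(Add(-1, 6), 2))))))) = Add(-501, Mul(-1, Mul(2, Add(-4, Mul(Rational(-7, 2), Pow(5, 2))), Add(6, Add(-4, Mul(Rational(-7, 2), Pow(5, 2))))))) = Add(-501, Mul(-1, Mul(2, Add(-4, Mul(Rational(-7, 2), 25)), Add(6, Add(-4, Mul(Rational(-7, 2), 25)))))) = Add(-501, Mul(-1, Mul(2, Add(-4, Rational(-175, 2)), Add(6, Add(-4, Rational(-175, 2)))))) = Add(-501, Mul(-1, Mul(2, Rational(-183, 2), Add(6, Rational(-183, 2))))) = Add(-501, Mul(-1, Mul(2, Rational(-183, 2), Rational(-171, 2)))) = Add(-501, Mul(-1, Rational(31293, 2))) = Add(-501, Rational(-31293, 2)) = Rational(-32295, 2)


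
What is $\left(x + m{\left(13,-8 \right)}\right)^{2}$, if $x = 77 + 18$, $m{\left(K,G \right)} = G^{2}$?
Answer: $25281$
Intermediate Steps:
$x = 95$
$\left(x + m{\left(13,-8 \right)}\right)^{2} = \left(95 + \left(-8\right)^{2}\right)^{2} = \left(95 + 64\right)^{2} = 159^{2} = 25281$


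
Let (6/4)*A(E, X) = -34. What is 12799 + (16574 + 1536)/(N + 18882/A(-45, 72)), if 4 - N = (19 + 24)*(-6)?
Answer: 49575369/3883 ≈ 12767.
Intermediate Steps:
N = 262 (N = 4 - (19 + 24)*(-6) = 4 - 43*(-6) = 4 - 1*(-258) = 4 + 258 = 262)
A(E, X) = -68/3 (A(E, X) = (⅔)*(-34) = -68/3)
12799 + (16574 + 1536)/(N + 18882/A(-45, 72)) = 12799 + (16574 + 1536)/(262 + 18882/(-68/3)) = 12799 + 18110/(262 + 18882*(-3/68)) = 12799 + 18110/(262 - 28323/34) = 12799 + 18110/(-19415/34) = 12799 + 18110*(-34/19415) = 12799 - 123148/3883 = 49575369/3883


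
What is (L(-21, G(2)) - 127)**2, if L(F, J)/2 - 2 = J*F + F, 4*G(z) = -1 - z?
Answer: 71289/4 ≈ 17822.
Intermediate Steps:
G(z) = -1/4 - z/4 (G(z) = (-1 - z)/4 = -1/4 - z/4)
L(F, J) = 4 + 2*F + 2*F*J (L(F, J) = 4 + 2*(J*F + F) = 4 + 2*(F*J + F) = 4 + 2*(F + F*J) = 4 + (2*F + 2*F*J) = 4 + 2*F + 2*F*J)
(L(-21, G(2)) - 127)**2 = ((4 + 2*(-21) + 2*(-21)*(-1/4 - 1/4*2)) - 127)**2 = ((4 - 42 + 2*(-21)*(-1/4 - 1/2)) - 127)**2 = ((4 - 42 + 2*(-21)*(-3/4)) - 127)**2 = ((4 - 42 + 63/2) - 127)**2 = (-13/2 - 127)**2 = (-267/2)**2 = 71289/4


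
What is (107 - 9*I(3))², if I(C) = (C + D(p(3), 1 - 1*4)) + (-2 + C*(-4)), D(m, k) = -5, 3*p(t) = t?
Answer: 63001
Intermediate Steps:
p(t) = t/3
I(C) = -7 - 3*C (I(C) = (C - 5) + (-2 + C*(-4)) = (-5 + C) + (-2 - 4*C) = -7 - 3*C)
(107 - 9*I(3))² = (107 - 9*(-7 - 3*3))² = (107 - 9*(-7 - 9))² = (107 - 9*(-16))² = (107 + 144)² = 251² = 63001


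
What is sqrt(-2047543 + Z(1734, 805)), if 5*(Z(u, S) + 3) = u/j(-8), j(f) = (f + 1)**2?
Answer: 2*I*sqrt(627058795)/35 ≈ 1430.9*I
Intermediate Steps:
j(f) = (1 + f)**2
Z(u, S) = -3 + u/245 (Z(u, S) = -3 + (u/((1 - 8)**2))/5 = -3 + (u/((-7)**2))/5 = -3 + (u/49)/5 = -3 + u/245)
sqrt(-2047543 + Z(1734, 805)) = sqrt(-2047543 + (-3 + (1/245)*1734)) = sqrt(-2047543 + (-3 + 1734/245)) = sqrt(-2047543 + 999/245) = sqrt(-501647036/245) = 2*I*sqrt(627058795)/35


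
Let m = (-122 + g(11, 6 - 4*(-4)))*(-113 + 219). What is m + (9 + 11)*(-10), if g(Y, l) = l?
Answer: -10800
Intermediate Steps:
m = -10600 (m = (-122 + (6 - 4*(-4)))*(-113 + 219) = (-122 + (6 + 16))*106 = (-122 + 22)*106 = -100*106 = -10600)
m + (9 + 11)*(-10) = -10600 + (9 + 11)*(-10) = -10600 + 20*(-10) = -10600 - 200 = -10800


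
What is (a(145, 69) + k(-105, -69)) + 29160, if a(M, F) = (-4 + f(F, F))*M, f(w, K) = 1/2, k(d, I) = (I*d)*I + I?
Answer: -942643/2 ≈ -4.7132e+5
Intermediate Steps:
k(d, I) = I + d*I² (k(d, I) = d*I² + I = I + d*I²)
f(w, K) = ½
a(M, F) = -7*M/2 (a(M, F) = (-4 + ½)*M = -7*M/2)
(a(145, 69) + k(-105, -69)) + 29160 = (-7/2*145 - 69*(1 - 69*(-105))) + 29160 = (-1015/2 - 69*(1 + 7245)) + 29160 = (-1015/2 - 69*7246) + 29160 = (-1015/2 - 499974) + 29160 = -1000963/2 + 29160 = -942643/2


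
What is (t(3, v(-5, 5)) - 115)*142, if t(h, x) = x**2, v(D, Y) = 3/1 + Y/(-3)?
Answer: -144698/9 ≈ -16078.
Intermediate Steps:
v(D, Y) = 3 - Y/3 (v(D, Y) = 3*1 + Y*(-1/3) = 3 - Y/3)
(t(3, v(-5, 5)) - 115)*142 = ((3 - 1/3*5)**2 - 115)*142 = ((3 - 5/3)**2 - 115)*142 = ((4/3)**2 - 115)*142 = (16/9 - 115)*142 = -1019/9*142 = -144698/9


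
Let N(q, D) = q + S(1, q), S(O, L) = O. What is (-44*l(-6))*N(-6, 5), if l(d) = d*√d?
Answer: -1320*I*√6 ≈ -3233.3*I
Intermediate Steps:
l(d) = d^(3/2)
N(q, D) = 1 + q (N(q, D) = q + 1 = 1 + q)
(-44*l(-6))*N(-6, 5) = (-(-264)*I*√6)*(1 - 6) = -(-264)*I*√6*(-5) = (264*I*√6)*(-5) = -1320*I*√6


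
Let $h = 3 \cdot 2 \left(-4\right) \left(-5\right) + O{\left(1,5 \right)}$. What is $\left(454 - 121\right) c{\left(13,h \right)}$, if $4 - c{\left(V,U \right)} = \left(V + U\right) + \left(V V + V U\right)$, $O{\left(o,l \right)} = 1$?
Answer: $-623376$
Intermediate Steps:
$h = 121$ ($h = 3 \cdot 2 \left(-4\right) \left(-5\right) + 1 = 6 \left(-4\right) \left(-5\right) + 1 = \left(-24\right) \left(-5\right) + 1 = 120 + 1 = 121$)
$c{\left(V,U \right)} = 4 - U - V - V^{2} - U V$ ($c{\left(V,U \right)} = 4 - \left(\left(V + U\right) + \left(V V + V U\right)\right) = 4 - \left(\left(U + V\right) + \left(V^{2} + U V\right)\right) = 4 - \left(U + V + V^{2} + U V\right) = 4 - U - V - V^{2} - U V$)
$\left(454 - 121\right) c{\left(13,h \right)} = \left(454 - 121\right) \left(4 - 121 - 13 - 13^{2} - 121 \cdot 13\right) = 333 \left(4 - 121 - 13 - 169 - 1573\right) = 333 \left(-1872\right) = -623376$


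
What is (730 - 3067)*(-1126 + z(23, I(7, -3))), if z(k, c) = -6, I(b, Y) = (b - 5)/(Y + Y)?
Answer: 2645484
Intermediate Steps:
I(b, Y) = (-5 + b)/(2*Y) (I(b, Y) = (-5 + b)/((2*Y)) = (-5 + b)*(1/(2*Y)) = (-5 + b)/(2*Y))
(730 - 3067)*(-1126 + z(23, I(7, -3))) = (730 - 3067)*(-1126 - 6) = -2337*(-1132) = 2645484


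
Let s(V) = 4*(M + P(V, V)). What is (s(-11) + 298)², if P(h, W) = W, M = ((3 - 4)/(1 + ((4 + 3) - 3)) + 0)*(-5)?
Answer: 66564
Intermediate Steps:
M = 1 (M = (-1/(1 + (7 - 3)) + 0)*(-5) = (-1/(1 + 4) + 0)*(-5) = (-1/5 + 0)*(-5) = (-1*⅕ + 0)*(-5) = (-⅕ + 0)*(-5) = -⅕*(-5) = 1)
s(V) = 4 + 4*V (s(V) = 4*(1 + V) = 4 + 4*V)
(s(-11) + 298)² = ((4 + 4*(-11)) + 298)² = ((4 - 44) + 298)² = (-40 + 298)² = 258² = 66564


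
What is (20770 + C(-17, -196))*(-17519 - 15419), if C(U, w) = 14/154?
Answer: -7525377798/11 ≈ -6.8413e+8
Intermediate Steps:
C(U, w) = 1/11 (C(U, w) = 14*(1/154) = 1/11)
(20770 + C(-17, -196))*(-17519 - 15419) = (20770 + 1/11)*(-17519 - 15419) = (228471/11)*(-32938) = -7525377798/11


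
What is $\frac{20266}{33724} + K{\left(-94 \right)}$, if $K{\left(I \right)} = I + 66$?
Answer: $- \frac{462003}{16862} \approx -27.399$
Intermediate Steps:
$K{\left(I \right)} = 66 + I$
$\frac{20266}{33724} + K{\left(-94 \right)} = \frac{20266}{33724} + \left(66 - 94\right) = 20266 \cdot \frac{1}{33724} - 28 = \frac{10133}{16862} - 28 = - \frac{462003}{16862}$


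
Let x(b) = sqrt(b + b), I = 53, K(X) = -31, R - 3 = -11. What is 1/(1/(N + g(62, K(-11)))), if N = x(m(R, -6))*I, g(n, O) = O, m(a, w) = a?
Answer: -31 + 212*I ≈ -31.0 + 212.0*I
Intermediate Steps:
R = -8 (R = 3 - 11 = -8)
x(b) = sqrt(2)*sqrt(b) (x(b) = sqrt(2*b) = sqrt(2)*sqrt(b))
N = 212*I (N = (sqrt(2)*sqrt(-8))*53 = (sqrt(2)*(2*I*sqrt(2)))*53 = (4*I)*53 = 212*I ≈ 212.0*I)
1/(1/(N + g(62, K(-11)))) = 1/(1/(212*I - 31)) = 1/(1/(-31 + 212*I)) = 1/((-31 - 212*I)/45905) = -31 + 212*I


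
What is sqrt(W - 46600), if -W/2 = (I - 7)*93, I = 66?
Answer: I*sqrt(57574) ≈ 239.95*I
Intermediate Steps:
W = -10974 (W = -2*(66 - 7)*93 = -118*93 = -2*5487 = -10974)
sqrt(W - 46600) = sqrt(-10974 - 46600) = sqrt(-57574) = I*sqrt(57574)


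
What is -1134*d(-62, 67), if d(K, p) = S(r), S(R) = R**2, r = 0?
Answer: 0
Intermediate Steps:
d(K, p) = 0 (d(K, p) = 0**2 = 0)
-1134*d(-62, 67) = -1134*0 = 0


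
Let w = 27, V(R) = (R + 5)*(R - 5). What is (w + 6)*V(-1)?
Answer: -792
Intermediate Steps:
V(R) = (-5 + R)*(5 + R) (V(R) = (5 + R)*(-5 + R) = (-5 + R)*(5 + R))
(w + 6)*V(-1) = (27 + 6)*(-25 + (-1)²) = 33*(-25 + 1) = 33*(-24) = -792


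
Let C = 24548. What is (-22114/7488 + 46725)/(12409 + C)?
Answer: 174927343/138367008 ≈ 1.2642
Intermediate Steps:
(-22114/7488 + 46725)/(12409 + C) = (-22114/7488 + 46725)/(12409 + 24548) = (-22114*1/7488 + 46725)/36957 = (-11057/3744 + 46725)*(1/36957) = (174927343/3744)*(1/36957) = 174927343/138367008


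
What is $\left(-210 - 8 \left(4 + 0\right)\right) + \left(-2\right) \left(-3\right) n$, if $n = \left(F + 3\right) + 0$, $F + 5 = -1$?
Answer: $-260$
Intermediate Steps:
$F = -6$ ($F = -5 - 1 = -6$)
$n = -3$ ($n = \left(-6 + 3\right) + 0 = -3 + 0 = -3$)
$\left(-210 - 8 \left(4 + 0\right)\right) + \left(-2\right) \left(-3\right) n = \left(-210 - 8 \left(4 + 0\right)\right) + \left(-2\right) \left(-3\right) \left(-3\right) = \left(-210 - 32\right) + 6 \left(-3\right) = \left(-210 - 32\right) - 18 = -242 - 18 = -260$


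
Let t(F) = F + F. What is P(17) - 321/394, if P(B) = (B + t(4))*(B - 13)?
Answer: 39079/394 ≈ 99.185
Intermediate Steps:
t(F) = 2*F
P(B) = (-13 + B)*(8 + B) (P(B) = (B + 2*4)*(B - 13) = (B + 8)*(-13 + B) = (8 + B)*(-13 + B) = (-13 + B)*(8 + B))
P(17) - 321/394 = (-104 + 17**2 - 5*17) - 321/394 = (-104 + 289 - 85) - 321*1/394 = 100 - 321/394 = 39079/394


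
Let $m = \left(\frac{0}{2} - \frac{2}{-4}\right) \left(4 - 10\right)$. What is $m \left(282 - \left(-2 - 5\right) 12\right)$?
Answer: $-1098$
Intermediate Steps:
$m = -3$ ($m = \left(0 \cdot \frac{1}{2} - - \frac{1}{2}\right) \left(-6\right) = \left(0 + \frac{1}{2}\right) \left(-6\right) = \frac{1}{2} \left(-6\right) = -3$)
$m \left(282 - \left(-2 - 5\right) 12\right) = - 3 \left(282 - \left(-2 - 5\right) 12\right) = - 3 \left(282 - \left(-7\right) 12\right) = - 3 \left(282 - -84\right) = - 3 \left(282 + 84\right) = \left(-3\right) 366 = -1098$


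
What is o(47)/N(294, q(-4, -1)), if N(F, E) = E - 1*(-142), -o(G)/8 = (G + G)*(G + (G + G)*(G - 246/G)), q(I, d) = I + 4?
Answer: -1493848/71 ≈ -21040.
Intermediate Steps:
q(I, d) = 4 + I
o(G) = -16*G*(G + 2*G*(G - 246/G)) (o(G) = -8*(G + G)*(G + (G + G)*(G - 246/G)) = -8*2*G*(G + (2*G)*(G - 246/G)) = -8*2*G*(G + 2*G*(G - 246/G)) = -16*G*(G + 2*G*(G - 246/G)))
N(F, E) = 142 + E (N(F, E) = E + 142 = 142 + E)
o(47)/N(294, q(-4, -1)) = (16*47*(492 - 1*47 - 2*47**2))/(142 + (4 - 4)) = (16*47*(492 - 47 - 2*2209))/(142 + 0) = (16*47*(492 - 47 - 4418))/142 = (16*47*(-3973))*(1/142) = -2987696*1/142 = -1493848/71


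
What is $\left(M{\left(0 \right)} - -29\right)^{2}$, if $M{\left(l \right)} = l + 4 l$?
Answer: $841$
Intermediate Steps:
$M{\left(l \right)} = 5 l$
$\left(M{\left(0 \right)} - -29\right)^{2} = \left(5 \cdot 0 - -29\right)^{2} = \left(0 + \left(-30 + 59\right)\right)^{2} = \left(0 + 29\right)^{2} = 29^{2} = 841$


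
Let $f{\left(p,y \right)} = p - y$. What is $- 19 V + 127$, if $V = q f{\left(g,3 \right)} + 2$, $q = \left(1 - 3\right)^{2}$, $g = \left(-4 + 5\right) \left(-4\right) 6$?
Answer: $2141$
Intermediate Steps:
$g = -24$ ($g = 1 \left(-4\right) 6 = \left(-4\right) 6 = -24$)
$q = 4$ ($q = \left(-2\right)^{2} = 4$)
$V = -106$ ($V = 4 \left(-24 - 3\right) + 2 = 4 \left(-27\right) + 2 = -108 + 2 = -106$)
$- 19 V + 127 = \left(-19\right) \left(-106\right) + 127 = 2014 + 127 = 2141$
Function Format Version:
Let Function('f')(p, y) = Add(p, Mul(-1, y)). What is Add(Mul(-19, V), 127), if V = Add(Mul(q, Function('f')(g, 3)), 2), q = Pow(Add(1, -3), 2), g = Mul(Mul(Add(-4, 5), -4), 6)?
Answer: 2141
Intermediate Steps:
g = -24 (g = Mul(Mul(1, -4), 6) = Mul(-4, 6) = -24)
q = 4 (q = Pow(-2, 2) = 4)
V = -106 (V = Add(Mul(4, Add(-24, Mul(-1, 3))), 2) = Add(Mul(4, Add(-24, -3)), 2) = Add(Mul(4, -27), 2) = Add(-108, 2) = -106)
Add(Mul(-19, V), 127) = Add(Mul(-19, -106), 127) = Add(2014, 127) = 2141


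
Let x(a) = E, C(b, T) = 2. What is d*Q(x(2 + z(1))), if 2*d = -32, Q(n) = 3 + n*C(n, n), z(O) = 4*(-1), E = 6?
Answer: -240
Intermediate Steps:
z(O) = -4
x(a) = 6
Q(n) = 3 + 2*n (Q(n) = 3 + n*2 = 3 + 2*n)
d = -16 (d = (½)*(-32) = -16)
d*Q(x(2 + z(1))) = -16*(3 + 2*6) = -16*(3 + 12) = -16*15 = -240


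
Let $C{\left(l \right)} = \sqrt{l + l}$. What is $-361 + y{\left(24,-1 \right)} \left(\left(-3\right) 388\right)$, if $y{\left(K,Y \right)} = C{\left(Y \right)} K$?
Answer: $-361 - 27936 i \sqrt{2} \approx -361.0 - 39508.0 i$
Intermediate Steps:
$C{\left(l \right)} = \sqrt{2} \sqrt{l}$ ($C{\left(l \right)} = \sqrt{2 l} = \sqrt{2} \sqrt{l}$)
$y{\left(K,Y \right)} = K \sqrt{2} \sqrt{Y}$ ($y{\left(K,Y \right)} = \sqrt{2} \sqrt{Y} K = K \sqrt{2} \sqrt{Y}$)
$-361 + y{\left(24,-1 \right)} \left(\left(-3\right) 388\right) = -361 + 24 \sqrt{2} \sqrt{-1} \left(\left(-3\right) 388\right) = -361 + 24 \sqrt{2} i \left(-1164\right) = -361 + 24 i \sqrt{2} \left(-1164\right) = -361 - 27936 i \sqrt{2}$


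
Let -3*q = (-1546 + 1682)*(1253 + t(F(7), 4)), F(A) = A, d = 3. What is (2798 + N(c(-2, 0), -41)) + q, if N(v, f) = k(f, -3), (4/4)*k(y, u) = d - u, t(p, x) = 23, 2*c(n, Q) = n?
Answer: -165124/3 ≈ -55041.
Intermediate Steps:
c(n, Q) = n/2
k(y, u) = 3 - u
N(v, f) = 6 (N(v, f) = 3 - 1*(-3) = 3 + 3 = 6)
q = -173536/3 (q = -(-1546 + 1682)*(1253 + 23)/3 = -136*1276/3 = -⅓*173536 = -173536/3 ≈ -57845.)
(2798 + N(c(-2, 0), -41)) + q = (2798 + 6) - 173536/3 = 2804 - 173536/3 = -165124/3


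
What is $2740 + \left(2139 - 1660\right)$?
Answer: $3219$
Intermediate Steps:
$2740 + \left(2139 - 1660\right) = 2740 + 479 = 3219$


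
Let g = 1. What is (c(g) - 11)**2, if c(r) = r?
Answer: 100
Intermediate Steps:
(c(g) - 11)**2 = (1 - 11)**2 = (-10)**2 = 100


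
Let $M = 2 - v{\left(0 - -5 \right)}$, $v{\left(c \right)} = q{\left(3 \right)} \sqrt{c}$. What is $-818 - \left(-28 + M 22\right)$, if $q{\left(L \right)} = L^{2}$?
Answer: $-834 + 198 \sqrt{5} \approx -391.26$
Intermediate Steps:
$v{\left(c \right)} = 9 \sqrt{c}$ ($v{\left(c \right)} = 3^{2} \sqrt{c} = 9 \sqrt{c}$)
$M = 2 - 9 \sqrt{5}$ ($M = 2 - 9 \sqrt{0 - -5} = 2 - 9 \sqrt{0 + 5} = 2 - 9 \sqrt{5} \approx -18.125$)
$-818 - \left(-28 + M 22\right) = -818 - \left(-28 + \left(2 - 9 \sqrt{5}\right) 22\right) = -818 - \left(-28 + \left(44 - 198 \sqrt{5}\right)\right) = -818 - \left(16 - 198 \sqrt{5}\right) = -834 + 198 \sqrt{5}$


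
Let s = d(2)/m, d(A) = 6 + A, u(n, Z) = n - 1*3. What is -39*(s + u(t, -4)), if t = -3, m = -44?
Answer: 2652/11 ≈ 241.09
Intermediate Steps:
u(n, Z) = -3 + n (u(n, Z) = n - 3 = -3 + n)
s = -2/11 (s = (6 + 2)/(-44) = 8*(-1/44) = -2/11 ≈ -0.18182)
-39*(s + u(t, -4)) = -39*(-2/11 + (-3 - 3)) = -39*(-2/11 - 6) = -39*(-68/11) = 2652/11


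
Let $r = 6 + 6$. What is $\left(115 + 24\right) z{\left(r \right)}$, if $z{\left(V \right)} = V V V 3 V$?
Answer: $8646912$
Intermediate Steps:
$r = 12$
$z{\left(V \right)} = 3 V^{4}$ ($z{\left(V \right)} = V^{2} \cdot 3 V V = V^{2} \cdot 3 V^{2} = 3 V^{4}$)
$\left(115 + 24\right) z{\left(r \right)} = \left(115 + 24\right) 3 \cdot 12^{4} = 139 \cdot 3 \cdot 20736 = 139 \cdot 62208 = 8646912$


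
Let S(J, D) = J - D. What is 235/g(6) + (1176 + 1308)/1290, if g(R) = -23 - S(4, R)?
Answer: -41831/4515 ≈ -9.2649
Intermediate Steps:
g(R) = -27 + R (g(R) = -23 - (4 - R) = -23 + (-4 + R) = -27 + R)
235/g(6) + (1176 + 1308)/1290 = 235/(-27 + 6) + (1176 + 1308)/1290 = 235/(-21) + 2484*(1/1290) = 235*(-1/21) + 414/215 = -235/21 + 414/215 = -41831/4515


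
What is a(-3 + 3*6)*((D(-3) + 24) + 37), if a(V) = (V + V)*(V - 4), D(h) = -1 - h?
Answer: 20790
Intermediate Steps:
a(V) = 2*V*(-4 + V) (a(V) = (2*V)*(-4 + V) = 2*V*(-4 + V))
a(-3 + 3*6)*((D(-3) + 24) + 37) = (2*(-3 + 3*6)*(-4 + (-3 + 3*6)))*(((-1 - 1*(-3)) + 24) + 37) = (2*(-3 + 18)*(-4 + (-3 + 18)))*(((-1 + 3) + 24) + 37) = (2*15*(-4 + 15))*((2 + 24) + 37) = (2*15*11)*(26 + 37) = 330*63 = 20790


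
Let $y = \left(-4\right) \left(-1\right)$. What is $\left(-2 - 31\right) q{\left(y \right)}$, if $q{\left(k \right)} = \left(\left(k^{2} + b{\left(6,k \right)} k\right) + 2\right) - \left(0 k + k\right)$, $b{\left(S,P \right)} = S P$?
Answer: $-3630$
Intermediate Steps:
$y = 4$
$b{\left(S,P \right)} = P S$
$q{\left(k \right)} = 2 - k + 7 k^{2}$ ($q{\left(k \right)} = \left(\left(k^{2} + k 6 k\right) + 2\right) - \left(0 k + k\right) = \left(\left(k^{2} + 6 k k\right) + 2\right) - \left(0 + k\right) = \left(\left(k^{2} + 6 k^{2}\right) + 2\right) - k = \left(7 k^{2} + 2\right) - k = \left(2 + 7 k^{2}\right) - k = 2 - k + 7 k^{2}$)
$\left(-2 - 31\right) q{\left(y \right)} = \left(-2 - 31\right) \left(2 - 4 + 7 \cdot 4^{2}\right) = - 33 \left(2 - 4 + 7 \cdot 16\right) = - 33 \left(2 - 4 + 112\right) = \left(-33\right) 110 = -3630$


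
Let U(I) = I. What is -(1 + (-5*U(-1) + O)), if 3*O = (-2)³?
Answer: -10/3 ≈ -3.3333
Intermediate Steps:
O = -8/3 (O = (⅓)*(-2)³ = (⅓)*(-8) = -8/3 ≈ -2.6667)
-(1 + (-5*U(-1) + O)) = -(1 + (-5*(-1) - 8/3)) = -(1 + (5 - 8/3)) = -(1 + 7/3) = -1*10/3 = -10/3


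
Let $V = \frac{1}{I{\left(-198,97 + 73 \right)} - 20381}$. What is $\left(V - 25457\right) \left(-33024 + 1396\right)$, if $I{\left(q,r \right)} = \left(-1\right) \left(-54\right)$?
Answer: $\frac{16366365308320}{20327} \approx 8.0515 \cdot 10^{8}$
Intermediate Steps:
$I{\left(q,r \right)} = 54$
$V = - \frac{1}{20327}$ ($V = \frac{1}{54 - 20381} = \frac{1}{-20327} = - \frac{1}{20327} \approx -4.9196 \cdot 10^{-5}$)
$\left(V - 25457\right) \left(-33024 + 1396\right) = \left(- \frac{1}{20327} - 25457\right) \left(-33024 + 1396\right) = \left(- \frac{517464440}{20327}\right) \left(-31628\right) = \frac{16366365308320}{20327}$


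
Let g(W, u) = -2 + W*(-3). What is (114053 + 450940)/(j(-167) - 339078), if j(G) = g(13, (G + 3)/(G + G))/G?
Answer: -7257987/4355845 ≈ -1.6663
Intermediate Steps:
g(W, u) = -2 - 3*W
j(G) = -41/G (j(G) = (-2 - 3*13)/G = (-2 - 39)/G = -41/G)
(114053 + 450940)/(j(-167) - 339078) = (114053 + 450940)/(-41/(-167) - 339078) = 564993/(-41*(-1/167) - 339078) = 564993/(41/167 - 339078) = 564993/(-56625985/167) = 564993*(-167/56625985) = -7257987/4355845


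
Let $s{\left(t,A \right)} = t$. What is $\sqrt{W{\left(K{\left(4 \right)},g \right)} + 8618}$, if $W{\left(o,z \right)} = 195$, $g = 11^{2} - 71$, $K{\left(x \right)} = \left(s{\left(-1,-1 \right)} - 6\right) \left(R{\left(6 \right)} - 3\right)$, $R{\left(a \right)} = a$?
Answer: $\sqrt{8813} \approx 93.878$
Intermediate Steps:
$K{\left(x \right)} = -21$ ($K{\left(x \right)} = \left(-1 - 6\right) \left(6 - 3\right) = \left(-7\right) 3 = -21$)
$g = 50$ ($g = 121 - 71 = 50$)
$\sqrt{W{\left(K{\left(4 \right)},g \right)} + 8618} = \sqrt{195 + 8618} = \sqrt{8813}$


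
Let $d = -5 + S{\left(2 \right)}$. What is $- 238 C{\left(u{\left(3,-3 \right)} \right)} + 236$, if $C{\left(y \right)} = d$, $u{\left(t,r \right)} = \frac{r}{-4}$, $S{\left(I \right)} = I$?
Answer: $950$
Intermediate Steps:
$d = -3$ ($d = -5 + 2 = -3$)
$u{\left(t,r \right)} = - \frac{r}{4}$ ($u{\left(t,r \right)} = r \left(- \frac{1}{4}\right) = - \frac{r}{4}$)
$C{\left(y \right)} = -3$
$- 238 C{\left(u{\left(3,-3 \right)} \right)} + 236 = \left(-238\right) \left(-3\right) + 236 = 714 + 236 = 950$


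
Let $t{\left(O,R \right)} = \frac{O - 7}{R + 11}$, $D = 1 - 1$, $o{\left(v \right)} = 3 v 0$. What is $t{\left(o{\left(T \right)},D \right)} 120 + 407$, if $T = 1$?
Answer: $\frac{3637}{11} \approx 330.64$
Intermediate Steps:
$o{\left(v \right)} = 0$
$D = 0$ ($D = 1 + \left(-5 + 4\right) = 1 - 1 = 0$)
$t{\left(O,R \right)} = \frac{-7 + O}{11 + R}$
$t{\left(o{\left(T \right)},D \right)} 120 + 407 = \frac{-7 + 0}{11 + 0} \cdot 120 + 407 = \frac{1}{11} \left(-7\right) 120 + 407 = \left(- \frac{7}{11}\right) 120 + 407 = - \frac{840}{11} + 407 = \frac{3637}{11}$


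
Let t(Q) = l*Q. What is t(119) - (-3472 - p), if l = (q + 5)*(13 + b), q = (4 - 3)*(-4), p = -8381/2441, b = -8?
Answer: 9919166/2441 ≈ 4063.6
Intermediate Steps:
p = -8381/2441 (p = -8381*1/2441 = -8381/2441 ≈ -3.4334)
q = -4 (q = 1*(-4) = -4)
l = 5 (l = (-4 + 5)*(13 - 8) = 1*5 = 5)
t(Q) = 5*Q
t(119) - (-3472 - p) = 5*119 - (-3472 - 1*(-8381/2441)) = 595 - (-3472 + 8381/2441) = 595 - 1*(-8466771/2441) = 595 + 8466771/2441 = 9919166/2441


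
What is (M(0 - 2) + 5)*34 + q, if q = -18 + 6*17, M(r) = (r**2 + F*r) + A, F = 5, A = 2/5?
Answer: 318/5 ≈ 63.600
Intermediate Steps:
A = 2/5 (A = 2*(1/5) = 2/5 ≈ 0.40000)
M(r) = 2/5 + r**2 + 5*r (M(r) = (r**2 + 5*r) + 2/5 = 2/5 + r**2 + 5*r)
q = 84 (q = -18 + 102 = 84)
(M(0 - 2) + 5)*34 + q = ((2/5 + (0 - 2)**2 + 5*(0 - 2)) + 5)*34 + 84 = ((2/5 + (-2)**2 + 5*(-2)) + 5)*34 + 84 = ((2/5 + 4 - 10) + 5)*34 + 84 = (-28/5 + 5)*34 + 84 = -3/5*34 + 84 = -102/5 + 84 = 318/5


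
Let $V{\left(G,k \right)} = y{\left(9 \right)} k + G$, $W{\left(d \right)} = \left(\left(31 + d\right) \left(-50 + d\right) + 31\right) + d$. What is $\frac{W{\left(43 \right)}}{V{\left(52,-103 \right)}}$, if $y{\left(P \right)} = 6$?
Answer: $\frac{222}{283} \approx 0.78445$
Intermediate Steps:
$W{\left(d \right)} = 31 + d + \left(-50 + d\right) \left(31 + d\right)$ ($W{\left(d \right)} = \left(\left(-50 + d\right) \left(31 + d\right) + 31\right) + d = \left(31 + \left(-50 + d\right) \left(31 + d\right)\right) + d = 31 + d + \left(-50 + d\right) \left(31 + d\right)$)
$V{\left(G,k \right)} = G + 6 k$ ($V{\left(G,k \right)} = 6 k + G = G + 6 k$)
$\frac{W{\left(43 \right)}}{V{\left(52,-103 \right)}} = \frac{-1519 + 43^{2} - 774}{52 + 6 \left(-103\right)} = \frac{-1519 + 1849 - 774}{52 - 618} = - \frac{444}{-566} = \left(-444\right) \left(- \frac{1}{566}\right) = \frac{222}{283}$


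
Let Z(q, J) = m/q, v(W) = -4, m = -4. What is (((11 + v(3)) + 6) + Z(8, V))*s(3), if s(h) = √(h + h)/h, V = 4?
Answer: 25*√6/6 ≈ 10.206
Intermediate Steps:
s(h) = √2/√h (s(h) = √(2*h)/h = (√2*√h)/h = √2/√h)
Z(q, J) = -4/q
(((11 + v(3)) + 6) + Z(8, V))*s(3) = (((11 - 4) + 6) - 4/8)*(√2/√3) = ((7 + 6) - 4*⅛)*(√2*(√3/3)) = (13 - ½)*(√6/3) = 25*(√6/3)/2 = 25*√6/6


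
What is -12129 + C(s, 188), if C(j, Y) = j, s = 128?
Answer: -12001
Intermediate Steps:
-12129 + C(s, 188) = -12129 + 128 = -12001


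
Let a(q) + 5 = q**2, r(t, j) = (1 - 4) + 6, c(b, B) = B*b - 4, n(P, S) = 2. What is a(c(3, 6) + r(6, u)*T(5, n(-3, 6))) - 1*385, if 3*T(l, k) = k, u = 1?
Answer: -134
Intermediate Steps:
T(l, k) = k/3
c(b, B) = -4 + B*b
r(t, j) = 3 (r(t, j) = -3 + 6 = 3)
a(q) = -5 + q**2
a(c(3, 6) + r(6, u)*T(5, n(-3, 6))) - 1*385 = (-5 + ((-4 + 6*3) + 3*((1/3)*2))**2) - 1*385 = (-5 + ((-4 + 18) + 3*(2/3))**2) - 385 = (-5 + (14 + 2)**2) - 385 = (-5 + 16**2) - 385 = (-5 + 256) - 385 = 251 - 385 = -134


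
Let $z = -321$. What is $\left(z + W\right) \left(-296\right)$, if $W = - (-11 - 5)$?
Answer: $90280$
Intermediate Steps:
$W = 16$ ($W = \left(-1\right) \left(-16\right) = 16$)
$\left(z + W\right) \left(-296\right) = \left(-321 + 16\right) \left(-296\right) = \left(-305\right) \left(-296\right) = 90280$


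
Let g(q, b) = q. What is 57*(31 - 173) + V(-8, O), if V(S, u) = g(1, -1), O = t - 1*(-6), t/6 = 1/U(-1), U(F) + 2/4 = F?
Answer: -8093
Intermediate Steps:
U(F) = -1/2 + F
t = -4 (t = 6/(-1/2 - 1) = 6/(-3/2) = 6*(-2/3) = -4)
O = 2 (O = -4 - 1*(-6) = -4 + 6 = 2)
V(S, u) = 1
57*(31 - 173) + V(-8, O) = 57*(31 - 173) + 1 = 57*(-142) + 1 = -8094 + 1 = -8093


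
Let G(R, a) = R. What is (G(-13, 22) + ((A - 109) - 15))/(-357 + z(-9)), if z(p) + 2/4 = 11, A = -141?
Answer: 556/693 ≈ 0.80231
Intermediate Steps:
z(p) = 21/2 (z(p) = -½ + 11 = 21/2)
(G(-13, 22) + ((A - 109) - 15))/(-357 + z(-9)) = (-13 + ((-141 - 109) - 15))/(-357 + 21/2) = (-13 + (-250 - 15))/(-693/2) = (-13 - 265)*(-2/693) = -278*(-2/693) = 556/693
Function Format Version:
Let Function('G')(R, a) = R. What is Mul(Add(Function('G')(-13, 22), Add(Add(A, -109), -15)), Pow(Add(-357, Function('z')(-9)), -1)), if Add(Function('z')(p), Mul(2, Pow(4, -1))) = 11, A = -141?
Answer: Rational(556, 693) ≈ 0.80231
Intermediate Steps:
Function('z')(p) = Rational(21, 2) (Function('z')(p) = Add(Rational(-1, 2), 11) = Rational(21, 2))
Mul(Add(Function('G')(-13, 22), Add(Add(A, -109), -15)), Pow(Add(-357, Function('z')(-9)), -1)) = Mul(Add(-13, Add(Add(-141, -109), -15)), Pow(Add(-357, Rational(21, 2)), -1)) = Mul(Add(-13, Add(-250, -15)), Pow(Rational(-693, 2), -1)) = Mul(Add(-13, -265), Rational(-2, 693)) = Mul(-278, Rational(-2, 693)) = Rational(556, 693)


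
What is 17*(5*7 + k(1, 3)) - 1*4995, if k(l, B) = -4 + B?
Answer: -4417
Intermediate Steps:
17*(5*7 + k(1, 3)) - 1*4995 = 17*(5*7 + (-4 + 3)) - 1*4995 = 17*(35 - 1) - 4995 = 17*34 - 4995 = 578 - 4995 = -4417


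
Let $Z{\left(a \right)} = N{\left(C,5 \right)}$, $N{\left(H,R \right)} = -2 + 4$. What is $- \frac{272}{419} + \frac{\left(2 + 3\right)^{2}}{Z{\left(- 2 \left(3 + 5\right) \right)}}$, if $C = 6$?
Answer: $\frac{9931}{838} \approx 11.851$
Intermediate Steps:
$N{\left(H,R \right)} = 2$
$Z{\left(a \right)} = 2$
$- \frac{272}{419} + \frac{\left(2 + 3\right)^{2}}{Z{\left(- 2 \left(3 + 5\right) \right)}} = - \frac{272}{419} + \frac{\left(2 + 3\right)^{2}}{2} = \left(-272\right) \frac{1}{419} + 5^{2} \cdot \frac{1}{2} = - \frac{272}{419} + 25 \cdot \frac{1}{2} = - \frac{272}{419} + \frac{25}{2} = \frac{9931}{838}$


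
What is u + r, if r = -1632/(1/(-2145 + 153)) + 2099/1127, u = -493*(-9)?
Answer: 3668816486/1127 ≈ 3.2554e+6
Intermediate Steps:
u = 4437 (u = -1*(-4437) = 4437)
r = 3663815987/1127 (r = -1632/(1/(-1992)) + 2099*(1/1127) = -1632/(-1/1992) + 2099/1127 = -1632*(-1992) + 2099/1127 = 3250944 + 2099/1127 = 3663815987/1127 ≈ 3.2509e+6)
u + r = 4437 + 3663815987/1127 = 3668816486/1127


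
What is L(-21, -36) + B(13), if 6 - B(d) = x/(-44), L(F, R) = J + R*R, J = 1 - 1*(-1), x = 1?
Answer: 57377/44 ≈ 1304.0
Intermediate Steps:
J = 2 (J = 1 + 1 = 2)
L(F, R) = 2 + R² (L(F, R) = 2 + R*R = 2 + R²)
B(d) = 265/44 (B(d) = 6 - 1/(-44) = 6 - (-1)/44 = 6 - 1*(-1/44) = 6 + 1/44 = 265/44)
L(-21, -36) + B(13) = (2 + (-36)²) + 265/44 = (2 + 1296) + 265/44 = 1298 + 265/44 = 57377/44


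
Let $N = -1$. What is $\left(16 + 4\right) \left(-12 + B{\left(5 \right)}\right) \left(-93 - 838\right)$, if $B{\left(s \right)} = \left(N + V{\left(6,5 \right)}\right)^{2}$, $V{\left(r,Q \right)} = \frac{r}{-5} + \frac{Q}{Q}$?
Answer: $\frac{983136}{5} \approx 1.9663 \cdot 10^{5}$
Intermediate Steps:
$V{\left(r,Q \right)} = 1 - \frac{r}{5}$ ($V{\left(r,Q \right)} = r \left(- \frac{1}{5}\right) + 1 = - \frac{r}{5} + 1 = 1 - \frac{r}{5}$)
$B{\left(s \right)} = \frac{36}{25}$ ($B{\left(s \right)} = \left(-1 + \left(1 - \frac{6}{5}\right)\right)^{2} = \left(-1 - \frac{1}{5}\right)^{2} = \left(- \frac{6}{5}\right)^{2} = \frac{36}{25}$)
$\left(16 + 4\right) \left(-12 + B{\left(5 \right)}\right) \left(-93 - 838\right) = \left(16 + 4\right) \left(-12 + \frac{36}{25}\right) \left(-93 - 838\right) = 20 \left(- \frac{264}{25}\right) \left(-931\right) = \left(- \frac{1056}{5}\right) \left(-931\right) = \frac{983136}{5}$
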